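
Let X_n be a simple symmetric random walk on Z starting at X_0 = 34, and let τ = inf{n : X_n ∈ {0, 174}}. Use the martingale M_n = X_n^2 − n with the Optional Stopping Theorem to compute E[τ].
E[τ] = 4760

M_n = X_n^2 − n is a martingale (since E[X_{n+1}^2 | F_n] = X_n^2 + 1). By OST (τ has finite mean in a bounded region), E[M_τ] = E[M_0] = X_0^2 − 0 = 34^2 = 1156. Also E[M_τ] = E[X_τ^2] − E[τ]. The walk exits at 0 or 174, with P(hit 174 first) = 34/174, so E[X_τ^2] = 174^2 · 34/174 + 0 = 5916. Thus E[τ] = E[X_τ^2] − E[M_τ] = 5916 − 1156 = 4760 = 34(174 − 34) = 4760.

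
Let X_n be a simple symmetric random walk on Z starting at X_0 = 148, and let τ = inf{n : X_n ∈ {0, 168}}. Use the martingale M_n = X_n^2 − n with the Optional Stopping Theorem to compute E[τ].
E[τ] = 2960

M_n = X_n^2 − n is a martingale (since E[X_{n+1}^2 | F_n] = X_n^2 + 1). By OST (τ has finite mean in a bounded region), E[M_τ] = E[M_0] = X_0^2 − 0 = 148^2 = 21904. Also E[M_τ] = E[X_τ^2] − E[τ]. The walk exits at 0 or 168, with P(hit 168 first) = 148/168, so E[X_τ^2] = 168^2 · 148/168 + 0 = 24864. Thus E[τ] = E[X_τ^2] − E[M_τ] = 24864 − 21904 = 2960 = 148(168 − 148) = 2960.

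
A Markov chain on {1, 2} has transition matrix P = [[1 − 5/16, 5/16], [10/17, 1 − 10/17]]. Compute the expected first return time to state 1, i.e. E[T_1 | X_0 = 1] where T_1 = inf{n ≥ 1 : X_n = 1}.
E[T_1 | X_0 = 1] = 1/π_1 = 49/32

For an irreducible recurrent Markov chain with stationary distribution π, E[T_i | X_0 = i] = 1/π_i (Kac's formula). Here π_1 = (10/17)/(5/16 + 10/17) = (10/17)/(245/272) = 32/49, so E[T_1 | X_0 = 1] = 1/π_1 = (5/16 + 10/17)/(10/17) = (245/272)/(10/17) = 49/32.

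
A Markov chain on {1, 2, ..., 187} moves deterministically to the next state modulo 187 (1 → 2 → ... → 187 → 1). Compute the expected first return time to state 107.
E[T_107 | X_0 = 107] = 187

The chain cycles deterministically, so starting at state 107 it returns in exactly 187 steps. Equivalently, the stationary distribution is uniform π_j = 1/187 for every state j, so by Kac's formula E[T_107] = 1/π_107 = 187.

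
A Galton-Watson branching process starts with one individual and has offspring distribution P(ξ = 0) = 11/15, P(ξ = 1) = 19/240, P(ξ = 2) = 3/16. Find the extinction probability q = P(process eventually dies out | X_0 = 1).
q = 1

Mean offspring μ = 0·11/15 + 1·19/240 + 2·3/16 = 109/240 ≤ 1. For μ ≤ 1 with offspring not concentrated at 1, the Galton-Watson process goes extinct almost surely, so q = 1.
(Algebraic check: The pgf is f(s) = 11/15 + 19/240·s + 3/16·s². The extinction probability q is the smallest fixed point of f in [0, 1]. Setting s = f(s):
  3/16·s² + (19/240 − 1)·s + 11/15 = 0
  3/16·s² − (11/15 + 3/16)·s + 11/15 = 0
which factors as (s − 1)·(3/16·s − 11/15) = 0, giving roots s = 1 and s = (11/15)/(3/16) = 176/45. Since 176/45 ≥ 1, the smallest root in [0, 1] is s = 1.)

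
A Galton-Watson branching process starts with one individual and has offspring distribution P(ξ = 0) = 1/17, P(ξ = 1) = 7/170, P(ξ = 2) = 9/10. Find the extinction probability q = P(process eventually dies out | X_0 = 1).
q = 10/153

The pgf is f(s) = 1/17 + 7/170·s + 9/10·s². The extinction probability q is the smallest fixed point of f in [0, 1]. Setting s = f(s):
  9/10·s² + (7/170 − 1)·s + 1/17 = 0
  9/10·s² − (1/17 + 9/10)·s + 1/17 = 0
which factors as (s − 1)·(9/10·s − 1/17) = 0, giving roots s = 1 and s = (1/17)/(9/10) = 10/153.
Mean offspring μ = 7/170 + 2·9/10 = 313/170 > 1 (supercritical), so q < 1. The extinction probability is the smaller root: q = (1/17)/(9/10) = 10/153.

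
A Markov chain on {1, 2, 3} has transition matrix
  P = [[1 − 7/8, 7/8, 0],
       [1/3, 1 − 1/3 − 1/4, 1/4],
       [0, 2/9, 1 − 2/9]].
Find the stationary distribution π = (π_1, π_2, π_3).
π = (64/421, 168/421, 189/421)

This is a birth-death chain on three states, which satisfies detailed balance: π_1 · P_{12} = π_2 · P_{21} and π_2 · P_{23} = π_3 · P_{32}.
From π_1 · 7/8 = π_2 · 1/3: π_2/π_1 = (7/8)/(1/3) = 21/8.
From π_2 · 1/4 = π_3 · 2/9: π_3/π_2 = (1/4)/(2/9) = 9/8.
Take π_1 proportional to 1; then unnormalized π = (1, 21/8, 189/64). Normalize by dividing by the sum 421/64:
  π = (64/421, 168/421, 189/421).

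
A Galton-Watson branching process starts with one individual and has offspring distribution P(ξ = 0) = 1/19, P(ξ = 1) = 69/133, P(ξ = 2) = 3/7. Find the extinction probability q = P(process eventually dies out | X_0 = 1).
q = 7/57

The pgf is f(s) = 1/19 + 69/133·s + 3/7·s². The extinction probability q is the smallest fixed point of f in [0, 1]. Setting s = f(s):
  3/7·s² + (69/133 − 1)·s + 1/19 = 0
  3/7·s² − (1/19 + 3/7)·s + 1/19 = 0
which factors as (s − 1)·(3/7·s − 1/19) = 0, giving roots s = 1 and s = (1/19)/(3/7) = 7/57.
Mean offspring μ = 69/133 + 2·3/7 = 183/133 > 1 (supercritical), so q < 1. The extinction probability is the smaller root: q = (1/19)/(3/7) = 7/57.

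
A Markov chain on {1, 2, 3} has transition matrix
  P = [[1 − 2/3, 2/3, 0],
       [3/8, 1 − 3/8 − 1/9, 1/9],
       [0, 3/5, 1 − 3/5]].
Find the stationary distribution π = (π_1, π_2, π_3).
π = (243/755, 432/755, 16/151)

This is a birth-death chain on three states, which satisfies detailed balance: π_1 · P_{12} = π_2 · P_{21} and π_2 · P_{23} = π_3 · P_{32}.
From π_1 · 2/3 = π_2 · 3/8: π_2/π_1 = (2/3)/(3/8) = 16/9.
From π_2 · 1/9 = π_3 · 3/5: π_3/π_2 = (1/9)/(3/5) = 5/27.
Take π_1 proportional to 1; then unnormalized π = (1, 16/9, 80/243). Normalize by dividing by the sum 755/243:
  π = (243/755, 432/755, 16/151).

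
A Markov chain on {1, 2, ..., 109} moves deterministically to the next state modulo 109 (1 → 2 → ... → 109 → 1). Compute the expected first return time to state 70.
E[T_70 | X_0 = 70] = 109

The chain cycles deterministically, so starting at state 70 it returns in exactly 109 steps. Equivalently, the stationary distribution is uniform π_j = 1/109 for every state j, so by Kac's formula E[T_70] = 1/π_70 = 109.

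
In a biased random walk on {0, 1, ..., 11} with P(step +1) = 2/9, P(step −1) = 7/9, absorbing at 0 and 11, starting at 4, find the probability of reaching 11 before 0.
P(hit 11 before 0) = (1 − (7/2)^4) / (1 − (7/2)^11) = 61056/395464939

Let u_k denote P(reach 11 before 0 | start at k). Boundary: u_0 = 0, u_11 = 1. Recurrence: u_k = 2/9·u_{k+1} + 7/9·u_{k-1} for 1 ≤ k ≤ 10. Try u_k = A + B·r^k with r = q/p = (7/9)/(2/9) = 7/2. Substitution satisfies the recurrence; boundary conditions give:
  u_k = (1 − r^k) / (1 − r^N) = (1 − (7/2)^4) / (1 − (7/2)^11) = 61056/395464939.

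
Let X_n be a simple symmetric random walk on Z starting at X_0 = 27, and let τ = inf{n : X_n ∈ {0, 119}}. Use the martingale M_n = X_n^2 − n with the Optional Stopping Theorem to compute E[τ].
E[τ] = 2484

M_n = X_n^2 − n is a martingale (since E[X_{n+1}^2 | F_n] = X_n^2 + 1). By OST (τ has finite mean in a bounded region), E[M_τ] = E[M_0] = X_0^2 − 0 = 27^2 = 729. Also E[M_τ] = E[X_τ^2] − E[τ]. The walk exits at 0 or 119, with P(hit 119 first) = 27/119, so E[X_τ^2] = 119^2 · 27/119 + 0 = 3213. Thus E[τ] = E[X_τ^2] − E[M_τ] = 3213 − 729 = 2484 = 27(119 − 27) = 2484.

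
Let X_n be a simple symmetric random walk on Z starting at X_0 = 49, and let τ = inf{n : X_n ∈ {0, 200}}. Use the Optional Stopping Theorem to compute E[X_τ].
E[X_τ] = 49

X_n is a martingale and τ is a bounded-mean stopping time (indeed τ is finite a.s. with bounded expectation since the walk is in a bounded region). By the OST, E[X_τ] = E[X_0] = 49. Equivalently: E[X_τ] = 200 · P(hit 200 first) + 0 · P(hit 0 first) = 200 · (49/200) = 49.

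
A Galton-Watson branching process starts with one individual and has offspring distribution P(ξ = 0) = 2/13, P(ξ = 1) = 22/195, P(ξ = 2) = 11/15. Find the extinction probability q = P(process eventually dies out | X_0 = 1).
q = 30/143

The pgf is f(s) = 2/13 + 22/195·s + 11/15·s². The extinction probability q is the smallest fixed point of f in [0, 1]. Setting s = f(s):
  11/15·s² + (22/195 − 1)·s + 2/13 = 0
  11/15·s² − (2/13 + 11/15)·s + 2/13 = 0
which factors as (s − 1)·(11/15·s − 2/13) = 0, giving roots s = 1 and s = (2/13)/(11/15) = 30/143.
Mean offspring μ = 22/195 + 2·11/15 = 308/195 > 1 (supercritical), so q < 1. The extinction probability is the smaller root: q = (2/13)/(11/15) = 30/143.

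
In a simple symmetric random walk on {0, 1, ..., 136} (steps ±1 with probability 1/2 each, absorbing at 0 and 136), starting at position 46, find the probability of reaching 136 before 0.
P(hit 136 before 0) = 46/136 = 23/68

Let u_k = P(hit 136 before 0 | start at k). Then u_0 = 0, u_136 = 1, and u_k = u_{k-1}/2 + u_{k+1}/2 for 1 ≤ k ≤ 135. This harmonic recurrence is solved by u_k = k/136, giving u_46 = 46/136 = 23/68.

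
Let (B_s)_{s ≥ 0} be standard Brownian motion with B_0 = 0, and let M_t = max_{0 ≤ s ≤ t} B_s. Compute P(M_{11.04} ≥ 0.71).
P(M_{11.04} ≥ 0.71) = 2·P(B_{11.04} ≥ 0.71) = 2(1 − Φ(0.71/√11.04)) ≈ 0.8308

By the reflection principle for Brownian motion, P(M_t ≥ a) = 2 · P(B_t ≥ a) for a ≥ 0. Since B_t ~ N(0, t), P(B_t ≥ 0.71) = 1 − Φ(0.71/√t) = 1 − Φ(0.71/√11.04) = 1 − Φ(0.2137). So
  P(M_{11.04} ≥ 0.71) = 2(1 − Φ(0.2137)) ≈ 0.8308.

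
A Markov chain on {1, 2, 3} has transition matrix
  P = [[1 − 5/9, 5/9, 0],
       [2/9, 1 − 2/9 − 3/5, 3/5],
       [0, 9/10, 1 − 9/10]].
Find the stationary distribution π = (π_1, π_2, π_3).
π = (6/31, 15/31, 10/31)

This is a birth-death chain on three states, which satisfies detailed balance: π_1 · P_{12} = π_2 · P_{21} and π_2 · P_{23} = π_3 · P_{32}.
From π_1 · 5/9 = π_2 · 2/9: π_2/π_1 = (5/9)/(2/9) = 5/2.
From π_2 · 3/5 = π_3 · 9/10: π_3/π_2 = (3/5)/(9/10) = 2/3.
Take π_1 proportional to 1; then unnormalized π = (1, 5/2, 5/3). Normalize by dividing by the sum 31/6:
  π = (6/31, 15/31, 10/31).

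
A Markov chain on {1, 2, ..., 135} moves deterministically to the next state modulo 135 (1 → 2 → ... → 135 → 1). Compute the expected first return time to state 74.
E[T_74 | X_0 = 74] = 135

The chain cycles deterministically, so starting at state 74 it returns in exactly 135 steps. Equivalently, the stationary distribution is uniform π_j = 1/135 for every state j, so by Kac's formula E[T_74] = 1/π_74 = 135.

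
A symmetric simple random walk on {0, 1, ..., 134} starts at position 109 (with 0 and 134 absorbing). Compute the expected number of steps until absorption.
E[τ | X_0 = 109] = 2725

Let v_k = E[τ | X_0 = k]. Boundary: v_0 = v_134 = 0. Recurrence: v_k = 1 + (v_{k-1} + v_{k+1})/2 for 1 ≤ k ≤ 133. The particular solution to v_k − (v_{k-1} + v_{k+1})/2 = 1 is v_k = −k^2. Adding homogeneous solution A + B k and matching boundaries gives v_k = k (134 − k). Substituting k = 109: v_109 = 109 · 25 = 2725.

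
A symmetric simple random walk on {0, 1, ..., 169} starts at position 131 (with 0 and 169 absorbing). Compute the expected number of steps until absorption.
E[τ | X_0 = 131] = 4978

Let v_k = E[τ | X_0 = k]. Boundary: v_0 = v_169 = 0. Recurrence: v_k = 1 + (v_{k-1} + v_{k+1})/2 for 1 ≤ k ≤ 168. The particular solution to v_k − (v_{k-1} + v_{k+1})/2 = 1 is v_k = −k^2. Adding homogeneous solution A + B k and matching boundaries gives v_k = k (169 − k). Substituting k = 131: v_131 = 131 · 38 = 4978.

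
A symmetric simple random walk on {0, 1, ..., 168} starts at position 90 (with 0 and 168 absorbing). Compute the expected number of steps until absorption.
E[τ | X_0 = 90] = 7020

Let v_k = E[τ | X_0 = k]. Boundary: v_0 = v_168 = 0. Recurrence: v_k = 1 + (v_{k-1} + v_{k+1})/2 for 1 ≤ k ≤ 167. The particular solution to v_k − (v_{k-1} + v_{k+1})/2 = 1 is v_k = −k^2. Adding homogeneous solution A + B k and matching boundaries gives v_k = k (168 − k). Substituting k = 90: v_90 = 90 · 78 = 7020.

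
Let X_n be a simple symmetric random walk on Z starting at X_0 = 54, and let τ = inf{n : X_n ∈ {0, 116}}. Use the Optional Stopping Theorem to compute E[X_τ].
E[X_τ] = 54

X_n is a martingale and τ is a bounded-mean stopping time (indeed τ is finite a.s. with bounded expectation since the walk is in a bounded region). By the OST, E[X_τ] = E[X_0] = 54. Equivalently: E[X_τ] = 116 · P(hit 116 first) + 0 · P(hit 0 first) = 116 · (54/116) = 54.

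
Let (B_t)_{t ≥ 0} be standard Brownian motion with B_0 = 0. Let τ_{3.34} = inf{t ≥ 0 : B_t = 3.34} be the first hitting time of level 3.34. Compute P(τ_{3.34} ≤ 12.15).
P(τ_{3.34} ≤ 12.15) = 2(1 − Φ(3.34/√12.15)) = 2(1 − Φ(0.9582)) ≈ 0.3380

By the reflection principle for standard BM, P(τ_b ≤ t) = 2 · P(B_t ≥ b). Since B_t ~ N(0, t), P(B_t ≥ 3.34) = 1 − Φ(3.34/√t) = 1 − Φ(3.34/√12.15) = 1 − Φ(0.9582) ≈ 0.16898. Doubling: P(τ_{3.34} ≤ 12.15) ≈ 2 · 0.16898 = 0.33796 ≈ 0.3380.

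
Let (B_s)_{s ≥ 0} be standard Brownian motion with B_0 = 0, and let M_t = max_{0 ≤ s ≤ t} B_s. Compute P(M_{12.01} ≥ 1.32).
P(M_{12.01} ≥ 1.32) = 2·P(B_{12.01} ≥ 1.32) = 2(1 − Φ(1.32/√12.01)) ≈ 0.7033

By the reflection principle for Brownian motion, P(M_t ≥ a) = 2 · P(B_t ≥ a) for a ≥ 0. Since B_t ~ N(0, t), P(B_t ≥ 1.32) = 1 − Φ(1.32/√t) = 1 − Φ(1.32/√12.01) = 1 − Φ(0.3809). So
  P(M_{12.01} ≥ 1.32) = 2(1 − Φ(0.3809)) ≈ 0.7033.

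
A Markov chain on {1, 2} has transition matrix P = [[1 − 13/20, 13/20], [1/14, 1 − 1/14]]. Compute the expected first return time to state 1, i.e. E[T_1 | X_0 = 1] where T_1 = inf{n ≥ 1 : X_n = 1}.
E[T_1 | X_0 = 1] = 1/π_1 = 101/10

For an irreducible recurrent Markov chain with stationary distribution π, E[T_i | X_0 = i] = 1/π_i (Kac's formula). Here π_1 = (1/14)/(13/20 + 1/14) = (1/14)/(101/140) = 10/101, so E[T_1 | X_0 = 1] = 1/π_1 = (13/20 + 1/14)/(1/14) = (101/140)/(1/14) = 101/10.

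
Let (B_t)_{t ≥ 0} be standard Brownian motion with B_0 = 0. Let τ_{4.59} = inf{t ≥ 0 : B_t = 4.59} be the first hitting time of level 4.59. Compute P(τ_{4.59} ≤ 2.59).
P(τ_{4.59} ≤ 2.59) = 2(1 − Φ(4.59/√2.59)) = 2(1 − Φ(2.8521)) ≈ 0.0043

By the reflection principle for standard BM, P(τ_b ≤ t) = 2 · P(B_t ≥ b). Since B_t ~ N(0, t), P(B_t ≥ 4.59) = 1 − Φ(4.59/√t) = 1 − Φ(4.59/√2.59) = 1 − Φ(2.8521) ≈ 0.00217. Doubling: P(τ_{4.59} ≤ 2.59) ≈ 2 · 0.00217 = 0.00434 ≈ 0.0043.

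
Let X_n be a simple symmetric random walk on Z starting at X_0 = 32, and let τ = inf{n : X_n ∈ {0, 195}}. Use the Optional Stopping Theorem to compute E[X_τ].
E[X_τ] = 32

X_n is a martingale and τ is a bounded-mean stopping time (indeed τ is finite a.s. with bounded expectation since the walk is in a bounded region). By the OST, E[X_τ] = E[X_0] = 32. Equivalently: E[X_τ] = 195 · P(hit 195 first) + 0 · P(hit 0 first) = 195 · (32/195) = 32.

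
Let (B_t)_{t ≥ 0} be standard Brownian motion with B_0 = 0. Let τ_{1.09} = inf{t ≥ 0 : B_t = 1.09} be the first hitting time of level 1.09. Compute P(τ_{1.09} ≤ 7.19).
P(τ_{1.09} ≤ 7.19) = 2(1 − Φ(1.09/√7.19)) = 2(1 − Φ(0.4065)) ≈ 0.6844

By the reflection principle for standard BM, P(τ_b ≤ t) = 2 · P(B_t ≥ b). Since B_t ~ N(0, t), P(B_t ≥ 1.09) = 1 − Φ(1.09/√t) = 1 − Φ(1.09/√7.19) = 1 − Φ(0.4065) ≈ 0.34219. Doubling: P(τ_{1.09} ≤ 7.19) ≈ 2 · 0.34219 = 0.68438 ≈ 0.6844.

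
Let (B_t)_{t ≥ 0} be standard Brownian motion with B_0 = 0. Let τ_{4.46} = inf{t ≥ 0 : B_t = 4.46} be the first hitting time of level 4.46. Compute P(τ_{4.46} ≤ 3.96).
P(τ_{4.46} ≤ 3.96) = 2(1 − Φ(4.46/√3.96)) = 2(1 − Φ(2.2412)) ≈ 0.0250

By the reflection principle for standard BM, P(τ_b ≤ t) = 2 · P(B_t ≥ b). Since B_t ~ N(0, t), P(B_t ≥ 4.46) = 1 − Φ(4.46/√t) = 1 − Φ(4.46/√3.96) = 1 − Φ(2.2412) ≈ 0.01251. Doubling: P(τ_{4.46} ≤ 3.96) ≈ 2 · 0.01251 = 0.02502 ≈ 0.0250.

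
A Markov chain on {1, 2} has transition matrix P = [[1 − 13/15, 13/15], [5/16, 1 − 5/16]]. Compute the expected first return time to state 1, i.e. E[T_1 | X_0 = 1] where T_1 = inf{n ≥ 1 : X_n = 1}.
E[T_1 | X_0 = 1] = 1/π_1 = 283/75

For an irreducible recurrent Markov chain with stationary distribution π, E[T_i | X_0 = i] = 1/π_i (Kac's formula). Here π_1 = (5/16)/(13/15 + 5/16) = (5/16)/(283/240) = 75/283, so E[T_1 | X_0 = 1] = 1/π_1 = (13/15 + 5/16)/(5/16) = (283/240)/(5/16) = 283/75.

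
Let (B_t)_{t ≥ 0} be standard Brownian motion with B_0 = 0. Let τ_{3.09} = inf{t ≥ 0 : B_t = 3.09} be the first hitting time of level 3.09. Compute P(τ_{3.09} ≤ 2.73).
P(τ_{3.09} ≤ 2.73) = 2(1 − Φ(3.09/√2.73)) = 2(1 − Φ(1.8702)) ≈ 0.0615

By the reflection principle for standard BM, P(τ_b ≤ t) = 2 · P(B_t ≥ b). Since B_t ~ N(0, t), P(B_t ≥ 3.09) = 1 − Φ(3.09/√t) = 1 − Φ(3.09/√2.73) = 1 − Φ(1.8702) ≈ 0.03073. Doubling: P(τ_{3.09} ≤ 2.73) ≈ 2 · 0.03073 = 0.06146 ≈ 0.0615.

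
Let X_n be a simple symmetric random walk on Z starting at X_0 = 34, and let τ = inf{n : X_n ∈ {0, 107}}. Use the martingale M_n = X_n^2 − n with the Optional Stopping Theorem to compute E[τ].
E[τ] = 2482

M_n = X_n^2 − n is a martingale (since E[X_{n+1}^2 | F_n] = X_n^2 + 1). By OST (τ has finite mean in a bounded region), E[M_τ] = E[M_0] = X_0^2 − 0 = 34^2 = 1156. Also E[M_τ] = E[X_τ^2] − E[τ]. The walk exits at 0 or 107, with P(hit 107 first) = 34/107, so E[X_τ^2] = 107^2 · 34/107 + 0 = 3638. Thus E[τ] = E[X_τ^2] − E[M_τ] = 3638 − 1156 = 2482 = 34(107 − 34) = 2482.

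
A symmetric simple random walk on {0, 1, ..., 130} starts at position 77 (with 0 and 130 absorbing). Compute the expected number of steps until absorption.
E[τ | X_0 = 77] = 4081

Let v_k = E[τ | X_0 = k]. Boundary: v_0 = v_130 = 0. Recurrence: v_k = 1 + (v_{k-1} + v_{k+1})/2 for 1 ≤ k ≤ 129. The particular solution to v_k − (v_{k-1} + v_{k+1})/2 = 1 is v_k = −k^2. Adding homogeneous solution A + B k and matching boundaries gives v_k = k (130 − k). Substituting k = 77: v_77 = 77 · 53 = 4081.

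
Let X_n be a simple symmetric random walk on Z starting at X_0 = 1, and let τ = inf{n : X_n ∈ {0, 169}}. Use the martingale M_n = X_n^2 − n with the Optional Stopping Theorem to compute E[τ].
E[τ] = 168

M_n = X_n^2 − n is a martingale (since E[X_{n+1}^2 | F_n] = X_n^2 + 1). By OST (τ has finite mean in a bounded region), E[M_τ] = E[M_0] = X_0^2 − 0 = 1^2 = 1. Also E[M_τ] = E[X_τ^2] − E[τ]. The walk exits at 0 or 169, with P(hit 169 first) = 1/169, so E[X_τ^2] = 169^2 · 1/169 + 0 = 169. Thus E[τ] = E[X_τ^2] − E[M_τ] = 169 − 1 = 168 = 1(169 − 1) = 168.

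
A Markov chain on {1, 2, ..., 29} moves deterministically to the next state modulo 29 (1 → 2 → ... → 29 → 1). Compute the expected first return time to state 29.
E[T_29 | X_0 = 29] = 29

The chain cycles deterministically, so starting at state 29 it returns in exactly 29 steps. Equivalently, the stationary distribution is uniform π_j = 1/29 for every state j, so by Kac's formula E[T_29] = 1/π_29 = 29.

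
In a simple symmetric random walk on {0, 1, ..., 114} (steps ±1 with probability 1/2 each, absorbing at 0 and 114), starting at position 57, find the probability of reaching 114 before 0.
P(hit 114 before 0) = 57/114 = 1/2

Let u_k = P(hit 114 before 0 | start at k). Then u_0 = 0, u_114 = 1, and u_k = u_{k-1}/2 + u_{k+1}/2 for 1 ≤ k ≤ 113. This harmonic recurrence is solved by u_k = k/114, giving u_57 = 57/114 = 1/2.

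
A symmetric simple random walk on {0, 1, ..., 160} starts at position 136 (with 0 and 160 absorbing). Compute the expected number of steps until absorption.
E[τ | X_0 = 136] = 3264

Let v_k = E[τ | X_0 = k]. Boundary: v_0 = v_160 = 0. Recurrence: v_k = 1 + (v_{k-1} + v_{k+1})/2 for 1 ≤ k ≤ 159. The particular solution to v_k − (v_{k-1} + v_{k+1})/2 = 1 is v_k = −k^2. Adding homogeneous solution A + B k and matching boundaries gives v_k = k (160 − k). Substituting k = 136: v_136 = 136 · 24 = 3264.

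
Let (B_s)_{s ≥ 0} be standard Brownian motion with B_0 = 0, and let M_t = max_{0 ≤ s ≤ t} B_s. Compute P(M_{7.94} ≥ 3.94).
P(M_{7.94} ≥ 3.94) = 2·P(B_{7.94} ≥ 3.94) = 2(1 − Φ(3.94/√7.94)) ≈ 0.1620

By the reflection principle for Brownian motion, P(M_t ≥ a) = 2 · P(B_t ≥ a) for a ≥ 0. Since B_t ~ N(0, t), P(B_t ≥ 3.94) = 1 − Φ(3.94/√t) = 1 − Φ(3.94/√7.94) = 1 − Φ(1.3983). So
  P(M_{7.94} ≥ 3.94) = 2(1 − Φ(1.3983)) ≈ 0.1620.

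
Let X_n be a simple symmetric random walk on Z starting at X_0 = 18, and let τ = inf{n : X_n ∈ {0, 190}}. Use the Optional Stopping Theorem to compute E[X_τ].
E[X_τ] = 18

X_n is a martingale and τ is a bounded-mean stopping time (indeed τ is finite a.s. with bounded expectation since the walk is in a bounded region). By the OST, E[X_τ] = E[X_0] = 18. Equivalently: E[X_τ] = 190 · P(hit 190 first) + 0 · P(hit 0 first) = 190 · (18/190) = 18.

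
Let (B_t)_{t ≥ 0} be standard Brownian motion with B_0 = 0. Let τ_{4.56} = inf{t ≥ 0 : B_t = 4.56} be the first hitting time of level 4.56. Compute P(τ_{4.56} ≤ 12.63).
P(τ_{4.56} ≤ 12.63) = 2(1 − Φ(4.56/√12.63)) = 2(1 − Φ(1.2831)) ≈ 0.1995

By the reflection principle for standard BM, P(τ_b ≤ t) = 2 · P(B_t ≥ b). Since B_t ~ N(0, t), P(B_t ≥ 4.56) = 1 − Φ(4.56/√t) = 1 − Φ(4.56/√12.63) = 1 − Φ(1.2831) ≈ 0.09973. Doubling: P(τ_{4.56} ≤ 12.63) ≈ 2 · 0.09973 = 0.19946 ≈ 0.1995.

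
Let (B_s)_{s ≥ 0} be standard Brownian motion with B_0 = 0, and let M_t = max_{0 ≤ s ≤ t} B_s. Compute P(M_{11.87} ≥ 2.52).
P(M_{11.87} ≥ 2.52) = 2·P(B_{11.87} ≥ 2.52) = 2(1 − Φ(2.52/√11.87)) ≈ 0.4645

By the reflection principle for Brownian motion, P(M_t ≥ a) = 2 · P(B_t ≥ a) for a ≥ 0. Since B_t ~ N(0, t), P(B_t ≥ 2.52) = 1 − Φ(2.52/√t) = 1 − Φ(2.52/√11.87) = 1 − Φ(0.7314). So
  P(M_{11.87} ≥ 2.52) = 2(1 − Φ(0.7314)) ≈ 0.4645.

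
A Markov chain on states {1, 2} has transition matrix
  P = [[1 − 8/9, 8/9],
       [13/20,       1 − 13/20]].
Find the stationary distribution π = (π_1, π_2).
π_1 = 117/277, π_2 = 160/277

Solve πP = π with π_1 + π_2 = 1. From πP = π: π_1 · (1 − 8/9) + π_2 · 13/20 = π_1 ⇒ π_2 · 13/20 = π_1 · 8/9 ⇒ π_2/π_1 = (8/9)/(13/20) = 160/117. Together with π_1 + π_2 = 1:
  π_1 = (13/20)/(8/9 + 13/20) = (13/20)/(277/180) = 117/277,
  π_2 = (8/9)/(8/9 + 13/20) = (8/9)/(277/180) = 160/277.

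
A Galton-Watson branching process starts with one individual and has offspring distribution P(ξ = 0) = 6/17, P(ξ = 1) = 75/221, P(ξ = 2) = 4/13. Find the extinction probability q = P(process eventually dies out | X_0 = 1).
q = 1

Mean offspring μ = 0·6/17 + 1·75/221 + 2·4/13 = 211/221 ≤ 1. For μ ≤ 1 with offspring not concentrated at 1, the Galton-Watson process goes extinct almost surely, so q = 1.
(Algebraic check: The pgf is f(s) = 6/17 + 75/221·s + 4/13·s². The extinction probability q is the smallest fixed point of f in [0, 1]. Setting s = f(s):
  4/13·s² + (75/221 − 1)·s + 6/17 = 0
  4/13·s² − (6/17 + 4/13)·s + 6/17 = 0
which factors as (s − 1)·(4/13·s − 6/17) = 0, giving roots s = 1 and s = (6/17)/(4/13) = 39/34. Since 39/34 ≥ 1, the smallest root in [0, 1] is s = 1.)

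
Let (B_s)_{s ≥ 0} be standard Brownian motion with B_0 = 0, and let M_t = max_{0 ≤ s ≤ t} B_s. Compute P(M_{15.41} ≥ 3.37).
P(M_{15.41} ≥ 3.37) = 2·P(B_{15.41} ≥ 3.37) = 2(1 − Φ(3.37/√15.41)) ≈ 0.3906

By the reflection principle for Brownian motion, P(M_t ≥ a) = 2 · P(B_t ≥ a) for a ≥ 0. Since B_t ~ N(0, t), P(B_t ≥ 3.37) = 1 − Φ(3.37/√t) = 1 − Φ(3.37/√15.41) = 1 − Φ(0.8585). So
  P(M_{15.41} ≥ 3.37) = 2(1 − Φ(0.8585)) ≈ 0.3906.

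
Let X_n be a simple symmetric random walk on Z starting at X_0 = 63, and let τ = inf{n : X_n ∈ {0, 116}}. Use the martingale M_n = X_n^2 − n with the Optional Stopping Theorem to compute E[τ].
E[τ] = 3339

M_n = X_n^2 − n is a martingale (since E[X_{n+1}^2 | F_n] = X_n^2 + 1). By OST (τ has finite mean in a bounded region), E[M_τ] = E[M_0] = X_0^2 − 0 = 63^2 = 3969. Also E[M_τ] = E[X_τ^2] − E[τ]. The walk exits at 0 or 116, with P(hit 116 first) = 63/116, so E[X_τ^2] = 116^2 · 63/116 + 0 = 7308. Thus E[τ] = E[X_τ^2] − E[M_τ] = 7308 − 3969 = 3339 = 63(116 − 63) = 3339.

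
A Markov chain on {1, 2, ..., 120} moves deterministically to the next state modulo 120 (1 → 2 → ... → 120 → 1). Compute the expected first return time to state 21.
E[T_21 | X_0 = 21] = 120

The chain cycles deterministically, so starting at state 21 it returns in exactly 120 steps. Equivalently, the stationary distribution is uniform π_j = 1/120 for every state j, so by Kac's formula E[T_21] = 1/π_21 = 120.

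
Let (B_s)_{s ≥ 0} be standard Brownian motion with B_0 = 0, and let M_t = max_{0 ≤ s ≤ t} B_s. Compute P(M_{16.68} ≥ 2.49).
P(M_{16.68} ≥ 2.49) = 2·P(B_{16.68} ≥ 2.49) = 2(1 − Φ(2.49/√16.68)) ≈ 0.5421

By the reflection principle for Brownian motion, P(M_t ≥ a) = 2 · P(B_t ≥ a) for a ≥ 0. Since B_t ~ N(0, t), P(B_t ≥ 2.49) = 1 − Φ(2.49/√t) = 1 − Φ(2.49/√16.68) = 1 − Φ(0.6097). So
  P(M_{16.68} ≥ 2.49) = 2(1 − Φ(0.6097)) ≈ 0.5421.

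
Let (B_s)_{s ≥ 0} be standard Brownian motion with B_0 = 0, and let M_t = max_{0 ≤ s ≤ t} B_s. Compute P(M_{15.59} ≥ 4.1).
P(M_{15.59} ≥ 4.1) = 2·P(B_{15.59} ≥ 4.1) = 2(1 − Φ(4.1/√15.59)) ≈ 0.2991

By the reflection principle for Brownian motion, P(M_t ≥ a) = 2 · P(B_t ≥ a) for a ≥ 0. Since B_t ~ N(0, t), P(B_t ≥ 4.1) = 1 − Φ(4.1/√t) = 1 − Φ(4.1/√15.59) = 1 − Φ(1.0384). So
  P(M_{15.59} ≥ 4.1) = 2(1 − Φ(1.0384)) ≈ 0.2991.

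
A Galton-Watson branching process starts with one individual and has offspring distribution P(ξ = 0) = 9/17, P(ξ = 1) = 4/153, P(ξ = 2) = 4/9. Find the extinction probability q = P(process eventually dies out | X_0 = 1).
q = 1

Mean offspring μ = 0·9/17 + 1·4/153 + 2·4/9 = 140/153 ≤ 1. For μ ≤ 1 with offspring not concentrated at 1, the Galton-Watson process goes extinct almost surely, so q = 1.
(Algebraic check: The pgf is f(s) = 9/17 + 4/153·s + 4/9·s². The extinction probability q is the smallest fixed point of f in [0, 1]. Setting s = f(s):
  4/9·s² + (4/153 − 1)·s + 9/17 = 0
  4/9·s² − (9/17 + 4/9)·s + 9/17 = 0
which factors as (s − 1)·(4/9·s − 9/17) = 0, giving roots s = 1 and s = (9/17)/(4/9) = 81/68. Since 81/68 ≥ 1, the smallest root in [0, 1] is s = 1.)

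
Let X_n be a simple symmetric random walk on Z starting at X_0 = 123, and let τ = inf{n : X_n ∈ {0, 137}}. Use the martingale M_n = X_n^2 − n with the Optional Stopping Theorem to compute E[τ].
E[τ] = 1722

M_n = X_n^2 − n is a martingale (since E[X_{n+1}^2 | F_n] = X_n^2 + 1). By OST (τ has finite mean in a bounded region), E[M_τ] = E[M_0] = X_0^2 − 0 = 123^2 = 15129. Also E[M_τ] = E[X_τ^2] − E[τ]. The walk exits at 0 or 137, with P(hit 137 first) = 123/137, so E[X_τ^2] = 137^2 · 123/137 + 0 = 16851. Thus E[τ] = E[X_τ^2] − E[M_τ] = 16851 − 15129 = 1722 = 123(137 − 123) = 1722.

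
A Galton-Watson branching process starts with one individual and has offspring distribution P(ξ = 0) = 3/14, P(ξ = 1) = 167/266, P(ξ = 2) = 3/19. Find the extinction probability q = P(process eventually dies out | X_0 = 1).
q = 1

Mean offspring μ = 0·3/14 + 1·167/266 + 2·3/19 = 251/266 ≤ 1. For μ ≤ 1 with offspring not concentrated at 1, the Galton-Watson process goes extinct almost surely, so q = 1.
(Algebraic check: The pgf is f(s) = 3/14 + 167/266·s + 3/19·s². The extinction probability q is the smallest fixed point of f in [0, 1]. Setting s = f(s):
  3/19·s² + (167/266 − 1)·s + 3/14 = 0
  3/19·s² − (3/14 + 3/19)·s + 3/14 = 0
which factors as (s − 1)·(3/19·s − 3/14) = 0, giving roots s = 1 and s = (3/14)/(3/19) = 19/14. Since 19/14 ≥ 1, the smallest root in [0, 1] is s = 1.)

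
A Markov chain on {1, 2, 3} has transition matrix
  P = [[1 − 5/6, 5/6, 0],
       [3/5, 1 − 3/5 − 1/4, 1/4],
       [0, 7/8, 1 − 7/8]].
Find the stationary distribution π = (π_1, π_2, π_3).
π = (14/39, 175/351, 50/351)

This is a birth-death chain on three states, which satisfies detailed balance: π_1 · P_{12} = π_2 · P_{21} and π_2 · P_{23} = π_3 · P_{32}.
From π_1 · 5/6 = π_2 · 3/5: π_2/π_1 = (5/6)/(3/5) = 25/18.
From π_2 · 1/4 = π_3 · 7/8: π_3/π_2 = (1/4)/(7/8) = 2/7.
Take π_1 proportional to 1; then unnormalized π = (1, 25/18, 25/63). Normalize by dividing by the sum 39/14:
  π = (14/39, 175/351, 50/351).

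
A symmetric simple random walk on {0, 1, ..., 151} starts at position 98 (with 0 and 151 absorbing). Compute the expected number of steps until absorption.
E[τ | X_0 = 98] = 5194

Let v_k = E[τ | X_0 = k]. Boundary: v_0 = v_151 = 0. Recurrence: v_k = 1 + (v_{k-1} + v_{k+1})/2 for 1 ≤ k ≤ 150. The particular solution to v_k − (v_{k-1} + v_{k+1})/2 = 1 is v_k = −k^2. Adding homogeneous solution A + B k and matching boundaries gives v_k = k (151 − k). Substituting k = 98: v_98 = 98 · 53 = 5194.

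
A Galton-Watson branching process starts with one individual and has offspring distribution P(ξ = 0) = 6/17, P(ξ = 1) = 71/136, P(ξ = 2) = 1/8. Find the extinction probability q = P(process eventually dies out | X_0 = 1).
q = 1

Mean offspring μ = 0·6/17 + 1·71/136 + 2·1/8 = 105/136 ≤ 1. For μ ≤ 1 with offspring not concentrated at 1, the Galton-Watson process goes extinct almost surely, so q = 1.
(Algebraic check: The pgf is f(s) = 6/17 + 71/136·s + 1/8·s². The extinction probability q is the smallest fixed point of f in [0, 1]. Setting s = f(s):
  1/8·s² + (71/136 − 1)·s + 6/17 = 0
  1/8·s² − (6/17 + 1/8)·s + 6/17 = 0
which factors as (s − 1)·(1/8·s − 6/17) = 0, giving roots s = 1 and s = (6/17)/(1/8) = 48/17. Since 48/17 ≥ 1, the smallest root in [0, 1] is s = 1.)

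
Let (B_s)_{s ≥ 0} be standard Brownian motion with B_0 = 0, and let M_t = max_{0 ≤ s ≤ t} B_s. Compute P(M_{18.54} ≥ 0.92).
P(M_{18.54} ≥ 0.92) = 2·P(B_{18.54} ≥ 0.92) = 2(1 − Φ(0.92/√18.54)) ≈ 0.8308

By the reflection principle for Brownian motion, P(M_t ≥ a) = 2 · P(B_t ≥ a) for a ≥ 0. Since B_t ~ N(0, t), P(B_t ≥ 0.92) = 1 − Φ(0.92/√t) = 1 − Φ(0.92/√18.54) = 1 − Φ(0.2137). So
  P(M_{18.54} ≥ 0.92) = 2(1 − Φ(0.2137)) ≈ 0.8308.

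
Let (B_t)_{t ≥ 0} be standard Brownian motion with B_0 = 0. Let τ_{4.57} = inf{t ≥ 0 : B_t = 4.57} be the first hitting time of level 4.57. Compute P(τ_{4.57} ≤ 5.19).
P(τ_{4.57} ≤ 5.19) = 2(1 − Φ(4.57/√5.19)) = 2(1 − Φ(2.0060)) ≈ 0.0449

By the reflection principle for standard BM, P(τ_b ≤ t) = 2 · P(B_t ≥ b). Since B_t ~ N(0, t), P(B_t ≥ 4.57) = 1 − Φ(4.57/√t) = 1 − Φ(4.57/√5.19) = 1 − Φ(2.0060) ≈ 0.02243. Doubling: P(τ_{4.57} ≤ 5.19) ≈ 2 · 0.02243 = 0.04486 ≈ 0.0449.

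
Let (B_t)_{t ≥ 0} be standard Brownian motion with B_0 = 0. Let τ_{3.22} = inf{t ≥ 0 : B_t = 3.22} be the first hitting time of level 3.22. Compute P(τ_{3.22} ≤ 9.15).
P(τ_{3.22} ≤ 9.15) = 2(1 − Φ(3.22/√9.15)) = 2(1 − Φ(1.0645)) ≈ 0.2871

By the reflection principle for standard BM, P(τ_b ≤ t) = 2 · P(B_t ≥ b). Since B_t ~ N(0, t), P(B_t ≥ 3.22) = 1 − Φ(3.22/√t) = 1 − Φ(3.22/√9.15) = 1 − Φ(1.0645) ≈ 0.14355. Doubling: P(τ_{3.22} ≤ 9.15) ≈ 2 · 0.14355 = 0.28710 ≈ 0.2871.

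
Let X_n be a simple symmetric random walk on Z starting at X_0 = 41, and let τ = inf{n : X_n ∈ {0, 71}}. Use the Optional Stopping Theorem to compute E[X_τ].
E[X_τ] = 41

X_n is a martingale and τ is a bounded-mean stopping time (indeed τ is finite a.s. with bounded expectation since the walk is in a bounded region). By the OST, E[X_τ] = E[X_0] = 41. Equivalently: E[X_τ] = 71 · P(hit 71 first) + 0 · P(hit 0 first) = 71 · (41/71) = 41.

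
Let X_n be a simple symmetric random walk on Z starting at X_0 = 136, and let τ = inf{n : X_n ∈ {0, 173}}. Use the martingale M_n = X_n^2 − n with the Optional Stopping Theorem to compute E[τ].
E[τ] = 5032

M_n = X_n^2 − n is a martingale (since E[X_{n+1}^2 | F_n] = X_n^2 + 1). By OST (τ has finite mean in a bounded region), E[M_τ] = E[M_0] = X_0^2 − 0 = 136^2 = 18496. Also E[M_τ] = E[X_τ^2] − E[τ]. The walk exits at 0 or 173, with P(hit 173 first) = 136/173, so E[X_τ^2] = 173^2 · 136/173 + 0 = 23528. Thus E[τ] = E[X_τ^2] − E[M_τ] = 23528 − 18496 = 5032 = 136(173 − 136) = 5032.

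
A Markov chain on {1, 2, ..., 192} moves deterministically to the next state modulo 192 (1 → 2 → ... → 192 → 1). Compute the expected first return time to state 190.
E[T_190 | X_0 = 190] = 192

The chain cycles deterministically, so starting at state 190 it returns in exactly 192 steps. Equivalently, the stationary distribution is uniform π_j = 1/192 for every state j, so by Kac's formula E[T_190] = 1/π_190 = 192.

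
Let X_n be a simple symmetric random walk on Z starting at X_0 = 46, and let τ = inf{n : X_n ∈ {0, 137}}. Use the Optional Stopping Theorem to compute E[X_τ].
E[X_τ] = 46

X_n is a martingale and τ is a bounded-mean stopping time (indeed τ is finite a.s. with bounded expectation since the walk is in a bounded region). By the OST, E[X_τ] = E[X_0] = 46. Equivalently: E[X_τ] = 137 · P(hit 137 first) + 0 · P(hit 0 first) = 137 · (46/137) = 46.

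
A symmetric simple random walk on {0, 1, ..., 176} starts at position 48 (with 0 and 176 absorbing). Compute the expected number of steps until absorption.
E[τ | X_0 = 48] = 6144

Let v_k = E[τ | X_0 = k]. Boundary: v_0 = v_176 = 0. Recurrence: v_k = 1 + (v_{k-1} + v_{k+1})/2 for 1 ≤ k ≤ 175. The particular solution to v_k − (v_{k-1} + v_{k+1})/2 = 1 is v_k = −k^2. Adding homogeneous solution A + B k and matching boundaries gives v_k = k (176 − k). Substituting k = 48: v_48 = 48 · 128 = 6144.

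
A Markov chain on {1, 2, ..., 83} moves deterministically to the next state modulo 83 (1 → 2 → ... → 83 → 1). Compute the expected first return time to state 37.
E[T_37 | X_0 = 37] = 83

The chain cycles deterministically, so starting at state 37 it returns in exactly 83 steps. Equivalently, the stationary distribution is uniform π_j = 1/83 for every state j, so by Kac's formula E[T_37] = 1/π_37 = 83.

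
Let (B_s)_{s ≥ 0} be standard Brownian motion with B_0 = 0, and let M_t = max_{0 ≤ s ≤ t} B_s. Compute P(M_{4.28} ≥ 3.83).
P(M_{4.28} ≥ 3.83) = 2·P(B_{4.28} ≥ 3.83) = 2(1 − Φ(3.83/√4.28)) ≈ 0.0641

By the reflection principle for Brownian motion, P(M_t ≥ a) = 2 · P(B_t ≥ a) for a ≥ 0. Since B_t ~ N(0, t), P(B_t ≥ 3.83) = 1 − Φ(3.83/√t) = 1 − Φ(3.83/√4.28) = 1 − Φ(1.8513). So
  P(M_{4.28} ≥ 3.83) = 2(1 − Φ(1.8513)) ≈ 0.0641.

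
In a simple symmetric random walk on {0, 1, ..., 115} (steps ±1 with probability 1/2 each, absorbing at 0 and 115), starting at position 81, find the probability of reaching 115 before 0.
P(hit 115 before 0) = 81/115

Let u_k = P(hit 115 before 0 | start at k). Then u_0 = 0, u_115 = 1, and u_k = u_{k-1}/2 + u_{k+1}/2 for 1 ≤ k ≤ 114. This harmonic recurrence is solved by u_k = k/115, giving u_81 = 81/115.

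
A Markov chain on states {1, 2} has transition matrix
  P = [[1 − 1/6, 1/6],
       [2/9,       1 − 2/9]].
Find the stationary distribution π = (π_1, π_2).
π_1 = 4/7, π_2 = 3/7

Solve πP = π with π_1 + π_2 = 1. From πP = π: π_1 · (1 − 1/6) + π_2 · 2/9 = π_1 ⇒ π_2 · 2/9 = π_1 · 1/6 ⇒ π_2/π_1 = (1/6)/(2/9) = 3/4. Together with π_1 + π_2 = 1:
  π_1 = (2/9)/(1/6 + 2/9) = (2/9)/(7/18) = 4/7,
  π_2 = (1/6)/(1/6 + 2/9) = (1/6)/(7/18) = 3/7.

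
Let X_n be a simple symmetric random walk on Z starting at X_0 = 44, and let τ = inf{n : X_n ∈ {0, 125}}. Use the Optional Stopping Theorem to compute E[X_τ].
E[X_τ] = 44

X_n is a martingale and τ is a bounded-mean stopping time (indeed τ is finite a.s. with bounded expectation since the walk is in a bounded region). By the OST, E[X_τ] = E[X_0] = 44. Equivalently: E[X_τ] = 125 · P(hit 125 first) + 0 · P(hit 0 first) = 125 · (44/125) = 44.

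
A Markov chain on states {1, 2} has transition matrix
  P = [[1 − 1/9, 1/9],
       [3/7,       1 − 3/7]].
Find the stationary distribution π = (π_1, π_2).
π_1 = 27/34, π_2 = 7/34

Solve πP = π with π_1 + π_2 = 1. From πP = π: π_1 · (1 − 1/9) + π_2 · 3/7 = π_1 ⇒ π_2 · 3/7 = π_1 · 1/9 ⇒ π_2/π_1 = (1/9)/(3/7) = 7/27. Together with π_1 + π_2 = 1:
  π_1 = (3/7)/(1/9 + 3/7) = (3/7)/(34/63) = 27/34,
  π_2 = (1/9)/(1/9 + 3/7) = (1/9)/(34/63) = 7/34.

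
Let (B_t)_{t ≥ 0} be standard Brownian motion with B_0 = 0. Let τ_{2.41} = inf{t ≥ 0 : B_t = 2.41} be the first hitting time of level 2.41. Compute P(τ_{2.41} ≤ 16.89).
P(τ_{2.41} ≤ 16.89) = 2(1 − Φ(2.41/√16.89)) = 2(1 − Φ(0.5864)) ≈ 0.5576

By the reflection principle for standard BM, P(τ_b ≤ t) = 2 · P(B_t ≥ b). Since B_t ~ N(0, t), P(B_t ≥ 2.41) = 1 − Φ(2.41/√t) = 1 − Φ(2.41/√16.89) = 1 − Φ(0.5864) ≈ 0.27880. Doubling: P(τ_{2.41} ≤ 16.89) ≈ 2 · 0.27880 = 0.55760 ≈ 0.5576.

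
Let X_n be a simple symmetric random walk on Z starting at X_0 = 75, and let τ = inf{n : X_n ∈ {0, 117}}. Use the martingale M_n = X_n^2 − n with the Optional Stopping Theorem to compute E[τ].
E[τ] = 3150

M_n = X_n^2 − n is a martingale (since E[X_{n+1}^2 | F_n] = X_n^2 + 1). By OST (τ has finite mean in a bounded region), E[M_τ] = E[M_0] = X_0^2 − 0 = 75^2 = 5625. Also E[M_τ] = E[X_τ^2] − E[τ]. The walk exits at 0 or 117, with P(hit 117 first) = 75/117, so E[X_τ^2] = 117^2 · 75/117 + 0 = 8775. Thus E[τ] = E[X_τ^2] − E[M_τ] = 8775 − 5625 = 3150 = 75(117 − 75) = 3150.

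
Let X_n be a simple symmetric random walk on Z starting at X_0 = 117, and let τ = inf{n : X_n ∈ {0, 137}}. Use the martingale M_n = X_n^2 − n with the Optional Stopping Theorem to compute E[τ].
E[τ] = 2340

M_n = X_n^2 − n is a martingale (since E[X_{n+1}^2 | F_n] = X_n^2 + 1). By OST (τ has finite mean in a bounded region), E[M_τ] = E[M_0] = X_0^2 − 0 = 117^2 = 13689. Also E[M_τ] = E[X_τ^2] − E[τ]. The walk exits at 0 or 137, with P(hit 137 first) = 117/137, so E[X_τ^2] = 137^2 · 117/137 + 0 = 16029. Thus E[τ] = E[X_τ^2] − E[M_τ] = 16029 − 13689 = 2340 = 117(137 − 117) = 2340.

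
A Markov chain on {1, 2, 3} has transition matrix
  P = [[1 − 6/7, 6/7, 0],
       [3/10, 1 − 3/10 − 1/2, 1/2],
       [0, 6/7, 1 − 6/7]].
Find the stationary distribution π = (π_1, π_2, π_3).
π = (21/116, 15/29, 35/116)

This is a birth-death chain on three states, which satisfies detailed balance: π_1 · P_{12} = π_2 · P_{21} and π_2 · P_{23} = π_3 · P_{32}.
From π_1 · 6/7 = π_2 · 3/10: π_2/π_1 = (6/7)/(3/10) = 20/7.
From π_2 · 1/2 = π_3 · 6/7: π_3/π_2 = (1/2)/(6/7) = 7/12.
Take π_1 proportional to 1; then unnormalized π = (1, 20/7, 5/3). Normalize by dividing by the sum 116/21:
  π = (21/116, 15/29, 35/116).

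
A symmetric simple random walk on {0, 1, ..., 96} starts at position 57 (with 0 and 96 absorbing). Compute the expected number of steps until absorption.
E[τ | X_0 = 57] = 2223

Let v_k = E[τ | X_0 = k]. Boundary: v_0 = v_96 = 0. Recurrence: v_k = 1 + (v_{k-1} + v_{k+1})/2 for 1 ≤ k ≤ 95. The particular solution to v_k − (v_{k-1} + v_{k+1})/2 = 1 is v_k = −k^2. Adding homogeneous solution A + B k and matching boundaries gives v_k = k (96 − k). Substituting k = 57: v_57 = 57 · 39 = 2223.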